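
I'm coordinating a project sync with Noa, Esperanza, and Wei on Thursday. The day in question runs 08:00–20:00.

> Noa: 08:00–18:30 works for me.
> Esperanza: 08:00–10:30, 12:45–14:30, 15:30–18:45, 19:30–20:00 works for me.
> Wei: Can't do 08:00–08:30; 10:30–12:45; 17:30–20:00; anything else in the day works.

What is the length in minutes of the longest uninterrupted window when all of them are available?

Noa free: 08:00-18:30.
Esperanza free: 08:00-10:30, 12:45-14:30, 15:30-18:45, 19:30-20:00.
Wei free: 08:30-10:30, 12:45-17:30 (invert busy blocks within the working day).
Noa ∩ Esperanza: 08:00-10:30, 12:45-14:30, 15:30-18:30.
Noa ∩ Esperanza ∩ Wei: 08:30-10:30, 12:45-14:30, 15:30-17:30.
The longest is 08:30-10:30 at 120 minutes.

120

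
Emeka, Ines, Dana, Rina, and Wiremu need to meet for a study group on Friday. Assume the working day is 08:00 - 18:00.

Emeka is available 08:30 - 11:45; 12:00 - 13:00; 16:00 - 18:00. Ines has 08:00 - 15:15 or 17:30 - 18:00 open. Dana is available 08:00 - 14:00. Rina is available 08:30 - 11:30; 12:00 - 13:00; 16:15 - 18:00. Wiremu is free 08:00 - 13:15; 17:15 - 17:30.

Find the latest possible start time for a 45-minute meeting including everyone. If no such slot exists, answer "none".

Emeka ∩ Ines: 08:30-11:45, 12:00-13:00, 17:30-18:00.
Emeka ∩ Ines ∩ Dana: 08:30-11:45, 12:00-13:00.
Emeka ∩ Ines ∩ Dana ∩ Rina: 08:30-11:30, 12:00-13:00.
Emeka ∩ Ines ∩ Dana ∩ Rina ∩ Wiremu: 08:30-11:30, 12:00-13:00.
The last common window of at least 45 minutes is 12:00-13:00; a 45-minute meeting can start as late as 12:15 and still end by 13:00.

12:15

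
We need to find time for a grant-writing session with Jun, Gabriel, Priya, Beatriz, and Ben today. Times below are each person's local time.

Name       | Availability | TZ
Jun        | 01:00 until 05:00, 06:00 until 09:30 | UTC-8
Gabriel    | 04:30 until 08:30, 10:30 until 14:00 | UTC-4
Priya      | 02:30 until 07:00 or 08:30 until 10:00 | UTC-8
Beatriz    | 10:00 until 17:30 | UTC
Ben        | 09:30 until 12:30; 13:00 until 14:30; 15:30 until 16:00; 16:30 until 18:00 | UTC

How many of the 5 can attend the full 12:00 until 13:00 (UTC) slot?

Jun in UTC: 09:00-13:00, 14:00-17:30 (add 8h to convert from UTC-8).
Gabriel in UTC: 08:30-12:30, 14:30-18:00 (add 4h to convert from UTC-4).
Priya in UTC: 10:30-15:00, 16:30-18:00 (add 8h to convert from UTC-8).
Beatriz in UTC: 10:00-17:30.
Ben in UTC: 09:30-12:30, 13:00-14:30, 15:30-16:00, 16:30-18:00.
Jun, Priya, and Beatriz can make the full 12:00-13:00 slot — that's 3.

3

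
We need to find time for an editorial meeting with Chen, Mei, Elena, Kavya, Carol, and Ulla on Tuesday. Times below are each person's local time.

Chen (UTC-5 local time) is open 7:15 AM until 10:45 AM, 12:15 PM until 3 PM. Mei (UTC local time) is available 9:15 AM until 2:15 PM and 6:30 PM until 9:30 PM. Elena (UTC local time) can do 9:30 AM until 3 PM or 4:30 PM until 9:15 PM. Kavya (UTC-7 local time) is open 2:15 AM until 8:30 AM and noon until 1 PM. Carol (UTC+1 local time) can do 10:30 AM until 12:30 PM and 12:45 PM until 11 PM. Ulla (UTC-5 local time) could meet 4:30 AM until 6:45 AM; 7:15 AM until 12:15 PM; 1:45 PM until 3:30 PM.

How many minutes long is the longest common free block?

120

Chen in UTC: 12:15-15:45, 17:15-20:00 (add 5h to convert from UTC-5).
Mei in UTC: 09:15-14:15, 18:30-21:30.
Elena in UTC: 09:30-15:00, 16:30-21:15.
Kavya in UTC: 09:15-15:30, 19:00-20:00 (add 7h to convert from UTC-7).
Carol in UTC: 09:30-11:30, 11:45-22:00 (subtract 1h to convert from UTC+1).
Ulla in UTC: 09:30-11:45, 12:15-17:15, 18:45-20:30 (add 5h to convert from UTC-5).
Chen ∩ Mei: 12:15-14:15, 18:30-20:00.
Chen ∩ Mei ∩ Elena: 12:15-14:15, 18:30-20:00.
Chen ∩ Mei ∩ Elena ∩ Kavya: 12:15-14:15, 19:00-20:00.
Chen ∩ Mei ∩ Elena ∩ Kavya ∩ Carol: 12:15-14:15, 19:00-20:00.
Chen ∩ Mei ∩ Elena ∩ Kavya ∩ Carol ∩ Ulla: 12:15-14:15, 19:00-20:00.
The longest is 12:15-14:15 at 120 minutes.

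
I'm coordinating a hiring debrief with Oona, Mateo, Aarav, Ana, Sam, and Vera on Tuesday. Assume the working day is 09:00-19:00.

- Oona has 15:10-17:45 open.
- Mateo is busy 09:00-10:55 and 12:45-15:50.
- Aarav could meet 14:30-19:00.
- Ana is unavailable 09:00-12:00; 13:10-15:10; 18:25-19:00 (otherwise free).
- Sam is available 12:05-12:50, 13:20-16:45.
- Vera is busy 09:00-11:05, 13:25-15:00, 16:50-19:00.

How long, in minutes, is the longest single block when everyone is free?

55

Oona free: 15:10-17:45.
Mateo free: 10:55-12:45, 15:50-19:00 (invert busy blocks within the working day).
Aarav free: 14:30-19:00.
Ana free: 12:00-13:10, 15:10-18:25 (invert busy blocks within the working day).
Sam free: 12:05-12:50, 13:20-16:45.
Vera free: 11:05-13:25, 15:00-16:50 (invert busy blocks within the working day).
Oona ∩ Mateo: 15:50-17:45.
Oona ∩ Mateo ∩ Aarav: 15:50-17:45.
Oona ∩ Mateo ∩ Aarav ∩ Ana: 15:50-17:45.
Oona ∩ Mateo ∩ Aarav ∩ Ana ∩ Sam: 15:50-16:45.
Oona ∩ Mateo ∩ Aarav ∩ Ana ∩ Sam ∩ Vera: 15:50-16:45.
The longest is 15:50-16:45 at 55 minutes.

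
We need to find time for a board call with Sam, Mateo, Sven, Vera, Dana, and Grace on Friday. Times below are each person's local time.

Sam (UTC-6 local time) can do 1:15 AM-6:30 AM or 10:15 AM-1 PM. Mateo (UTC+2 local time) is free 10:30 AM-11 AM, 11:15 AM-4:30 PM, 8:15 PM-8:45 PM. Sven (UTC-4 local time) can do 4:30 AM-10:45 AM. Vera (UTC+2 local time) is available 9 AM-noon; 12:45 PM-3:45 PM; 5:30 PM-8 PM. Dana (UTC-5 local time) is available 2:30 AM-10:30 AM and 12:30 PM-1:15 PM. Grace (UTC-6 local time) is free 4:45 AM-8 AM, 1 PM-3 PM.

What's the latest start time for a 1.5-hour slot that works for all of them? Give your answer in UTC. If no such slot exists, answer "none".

11:00

Sam in UTC: 07:15-12:30, 16:15-19:00 (add 6h to convert from UTC-6).
Mateo in UTC: 08:30-09:00, 09:15-14:30, 18:15-18:45 (subtract 2h to convert from UTC+2).
Sven in UTC: 08:30-14:45 (add 4h to convert from UTC-4).
Vera in UTC: 07:00-10:00, 10:45-13:45, 15:30-18:00 (subtract 2h to convert from UTC+2).
Dana in UTC: 07:30-15:30, 17:30-18:15 (add 5h to convert from UTC-5).
Grace in UTC: 10:45-14:00, 19:00-21:00 (add 6h to convert from UTC-6).
Sam ∩ Mateo: 08:30-09:00, 09:15-12:30, 18:15-18:45.
Sam ∩ Mateo ∩ Sven: 08:30-09:00, 09:15-12:30.
Sam ∩ Mateo ∩ Sven ∩ Vera: 08:30-09:00, 09:15-10:00, 10:45-12:30.
Sam ∩ Mateo ∩ Sven ∩ Vera ∩ Dana: 08:30-09:00, 09:15-10:00, 10:45-12:30.
Sam ∩ Mateo ∩ Sven ∩ Vera ∩ Dana ∩ Grace: 10:45-12:30.
The last common window of at least 90 minutes is 10:45-12:30; a 90-minute meeting can start as late as 11:00 and still end by 12:30.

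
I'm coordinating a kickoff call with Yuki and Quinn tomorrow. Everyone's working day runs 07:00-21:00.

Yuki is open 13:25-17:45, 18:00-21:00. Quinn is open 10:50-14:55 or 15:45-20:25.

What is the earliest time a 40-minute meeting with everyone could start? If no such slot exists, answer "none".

13:25

Yuki ∩ Quinn: 13:25-14:55, 15:45-17:45, 18:00-20:25.
The first common window of at least 40 minutes is 13:25-14:55, so the earliest start is 13:25.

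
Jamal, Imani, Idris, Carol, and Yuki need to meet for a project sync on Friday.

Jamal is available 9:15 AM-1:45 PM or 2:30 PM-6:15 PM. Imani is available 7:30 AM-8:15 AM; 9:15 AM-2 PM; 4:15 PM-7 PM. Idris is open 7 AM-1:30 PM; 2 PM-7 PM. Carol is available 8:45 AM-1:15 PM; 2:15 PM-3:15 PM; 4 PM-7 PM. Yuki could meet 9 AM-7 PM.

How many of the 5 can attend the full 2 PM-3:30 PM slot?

2

Idris and Yuki can make the full 14:00-15:30 slot — that's 2.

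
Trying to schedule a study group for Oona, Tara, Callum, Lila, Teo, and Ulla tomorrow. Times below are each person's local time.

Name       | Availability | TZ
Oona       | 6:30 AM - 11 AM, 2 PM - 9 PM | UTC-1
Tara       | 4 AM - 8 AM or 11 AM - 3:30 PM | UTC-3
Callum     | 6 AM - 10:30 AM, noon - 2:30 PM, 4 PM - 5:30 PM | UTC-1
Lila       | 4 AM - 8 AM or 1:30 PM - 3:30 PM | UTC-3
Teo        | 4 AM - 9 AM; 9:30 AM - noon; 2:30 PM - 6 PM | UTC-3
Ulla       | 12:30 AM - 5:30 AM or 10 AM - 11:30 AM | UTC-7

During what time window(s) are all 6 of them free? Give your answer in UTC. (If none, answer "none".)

07:30-11:00, 17:30-18:30

Oona in UTC: 07:30-12:00, 15:00-22:00 (add 1h to convert from UTC-1).
Tara in UTC: 07:00-11:00, 14:00-18:30 (add 3h to convert from UTC-3).
Callum in UTC: 07:00-11:30, 13:00-15:30, 17:00-18:30 (add 1h to convert from UTC-1).
Lila in UTC: 07:00-11:00, 16:30-18:30 (add 3h to convert from UTC-3).
Teo in UTC: 07:00-12:00, 12:30-15:00, 17:30-21:00 (add 3h to convert from UTC-3).
Ulla in UTC: 07:30-12:30, 17:00-18:30 (add 7h to convert from UTC-7).
Oona ∩ Tara: 07:30-11:00, 15:00-18:30.
Oona ∩ Tara ∩ Callum: 07:30-11:00, 15:00-15:30, 17:00-18:30.
Oona ∩ Tara ∩ Callum ∩ Lila: 07:30-11:00, 17:00-18:30.
Oona ∩ Tara ∩ Callum ∩ Lila ∩ Teo: 07:30-11:00, 17:30-18:30.
Oona ∩ Tara ∩ Callum ∩ Lila ∩ Teo ∩ Ulla: 07:30-11:00, 17:30-18:30.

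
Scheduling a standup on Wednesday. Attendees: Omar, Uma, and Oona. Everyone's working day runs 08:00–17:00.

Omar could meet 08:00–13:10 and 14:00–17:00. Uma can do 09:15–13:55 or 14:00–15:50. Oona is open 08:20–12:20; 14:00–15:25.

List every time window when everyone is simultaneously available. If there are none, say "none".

09:15-12:20, 14:00-15:25

Omar ∩ Uma: 09:15-13:10, 14:00-15:50.
Omar ∩ Uma ∩ Oona: 09:15-12:20, 14:00-15:25.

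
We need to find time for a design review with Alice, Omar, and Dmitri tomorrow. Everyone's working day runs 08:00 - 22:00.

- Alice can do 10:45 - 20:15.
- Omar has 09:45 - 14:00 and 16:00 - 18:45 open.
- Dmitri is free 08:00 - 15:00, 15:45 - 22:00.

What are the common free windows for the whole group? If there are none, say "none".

10:45-14:00, 16:00-18:45

Alice ∩ Omar: 10:45-14:00, 16:00-18:45.
Alice ∩ Omar ∩ Dmitri: 10:45-14:00, 16:00-18:45.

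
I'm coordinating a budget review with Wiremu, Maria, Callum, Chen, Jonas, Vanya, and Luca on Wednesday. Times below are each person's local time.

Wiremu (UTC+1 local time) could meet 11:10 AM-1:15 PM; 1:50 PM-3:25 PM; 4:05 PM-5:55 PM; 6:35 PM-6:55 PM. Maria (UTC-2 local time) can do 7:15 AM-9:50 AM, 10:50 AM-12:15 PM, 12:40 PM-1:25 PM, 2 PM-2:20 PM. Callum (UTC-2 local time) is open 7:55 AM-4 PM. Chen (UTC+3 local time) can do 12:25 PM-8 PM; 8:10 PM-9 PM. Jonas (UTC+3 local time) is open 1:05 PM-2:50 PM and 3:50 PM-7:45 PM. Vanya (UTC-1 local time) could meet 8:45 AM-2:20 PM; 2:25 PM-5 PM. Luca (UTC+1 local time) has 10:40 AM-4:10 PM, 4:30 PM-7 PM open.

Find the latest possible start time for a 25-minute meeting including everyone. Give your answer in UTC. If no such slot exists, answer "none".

Wiremu in UTC: 10:10-12:15, 12:50-14:25, 15:05-16:55, 17:35-17:55 (subtract 1h to convert from UTC+1).
Maria in UTC: 09:15-11:50, 12:50-14:15, 14:40-15:25, 16:00-16:20 (add 2h to convert from UTC-2).
Callum in UTC: 09:55-18:00 (add 2h to convert from UTC-2).
Chen in UTC: 09:25-17:00, 17:10-18:00 (subtract 3h to convert from UTC+3).
Jonas in UTC: 10:05-11:50, 12:50-16:45 (subtract 3h to convert from UTC+3).
Vanya in UTC: 09:45-15:20, 15:25-18:00 (add 1h to convert from UTC-1).
Luca in UTC: 09:40-15:10, 15:30-18:00 (subtract 1h to convert from UTC+1).
Wiremu ∩ Maria: 10:10-11:50, 12:50-14:15, 15:05-15:25, 16:00-16:20.
Wiremu ∩ Maria ∩ Callum: 10:10-11:50, 12:50-14:15, 15:05-15:25, 16:00-16:20.
Wiremu ∩ Maria ∩ Callum ∩ Chen: 10:10-11:50, 12:50-14:15, 15:05-15:25, 16:00-16:20.
Wiremu ∩ Maria ∩ Callum ∩ Chen ∩ Jonas: 10:10-11:50, 12:50-14:15, 15:05-15:25, 16:00-16:20.
Wiremu ∩ Maria ∩ Callum ∩ Chen ∩ Jonas ∩ Vanya: 10:10-11:50, 12:50-14:15, 15:05-15:20, 16:00-16:20.
Wiremu ∩ Maria ∩ Callum ∩ Chen ∩ Jonas ∩ Vanya ∩ Luca: 10:10-11:50, 12:50-14:15, 15:05-15:10, 16:00-16:20.
Those are the intersection windows.
The last common window of at least 25 minutes is 12:50-14:15; a 25-minute meeting can start as late as 13:50 and still end by 14:15.

13:50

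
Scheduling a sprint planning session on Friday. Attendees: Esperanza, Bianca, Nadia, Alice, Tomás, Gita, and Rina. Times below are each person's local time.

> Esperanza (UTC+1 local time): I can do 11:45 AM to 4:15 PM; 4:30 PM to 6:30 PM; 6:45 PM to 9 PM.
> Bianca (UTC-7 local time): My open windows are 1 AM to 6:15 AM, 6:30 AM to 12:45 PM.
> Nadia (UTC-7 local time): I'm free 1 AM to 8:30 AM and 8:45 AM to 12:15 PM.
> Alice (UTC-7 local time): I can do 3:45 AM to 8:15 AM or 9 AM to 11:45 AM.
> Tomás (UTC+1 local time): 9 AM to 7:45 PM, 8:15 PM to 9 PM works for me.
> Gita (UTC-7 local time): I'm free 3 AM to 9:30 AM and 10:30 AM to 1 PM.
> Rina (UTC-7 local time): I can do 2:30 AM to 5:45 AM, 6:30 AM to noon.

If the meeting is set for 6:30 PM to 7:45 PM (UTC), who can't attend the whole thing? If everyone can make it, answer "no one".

Alice, Nadia, Rina, Tomás

Esperanza in UTC: 10:45-15:15, 15:30-17:30, 17:45-20:00 (subtract 1h to convert from UTC+1).
Bianca in UTC: 08:00-13:15, 13:30-19:45 (add 7h to convert from UTC-7).
Nadia in UTC: 08:00-15:30, 15:45-19:15 (add 7h to convert from UTC-7).
Alice in UTC: 10:45-15:15, 16:00-18:45 (add 7h to convert from UTC-7).
Tomás in UTC: 08:00-18:45, 19:15-20:00 (subtract 1h to convert from UTC+1).
Gita in UTC: 10:00-16:30, 17:30-20:00 (add 7h to convert from UTC-7).
Rina in UTC: 09:30-12:45, 13:30-19:00 (add 7h to convert from UTC-7).
Esperanza: free for 18:30-19:45. Bianca: free for 18:30-19:45. Nadia: not fully free for 18:30-19:45. Alice: not fully free for 18:30-19:45. Tomás: not fully free for 18:30-19:45. Gita: free for 18:30-19:45. Rina: not fully free for 18:30-19:45.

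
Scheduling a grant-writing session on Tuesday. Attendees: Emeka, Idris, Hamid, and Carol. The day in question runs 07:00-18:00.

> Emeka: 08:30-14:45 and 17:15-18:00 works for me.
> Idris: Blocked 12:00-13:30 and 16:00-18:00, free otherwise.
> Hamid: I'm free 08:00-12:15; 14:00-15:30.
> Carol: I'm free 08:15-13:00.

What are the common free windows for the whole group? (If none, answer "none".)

Emeka free: 08:30-14:45, 17:15-18:00.
Idris free: 07:00-12:00, 13:30-16:00 (invert busy blocks within the working day).
Hamid free: 08:00-12:15, 14:00-15:30.
Carol free: 08:15-13:00.
Emeka ∩ Idris: 08:30-12:00, 13:30-14:45.
Emeka ∩ Idris ∩ Hamid: 08:30-12:00, 14:00-14:45.
Emeka ∩ Idris ∩ Hamid ∩ Carol: 08:30-12:00.
Those are the intersection windows.

08:30-12:00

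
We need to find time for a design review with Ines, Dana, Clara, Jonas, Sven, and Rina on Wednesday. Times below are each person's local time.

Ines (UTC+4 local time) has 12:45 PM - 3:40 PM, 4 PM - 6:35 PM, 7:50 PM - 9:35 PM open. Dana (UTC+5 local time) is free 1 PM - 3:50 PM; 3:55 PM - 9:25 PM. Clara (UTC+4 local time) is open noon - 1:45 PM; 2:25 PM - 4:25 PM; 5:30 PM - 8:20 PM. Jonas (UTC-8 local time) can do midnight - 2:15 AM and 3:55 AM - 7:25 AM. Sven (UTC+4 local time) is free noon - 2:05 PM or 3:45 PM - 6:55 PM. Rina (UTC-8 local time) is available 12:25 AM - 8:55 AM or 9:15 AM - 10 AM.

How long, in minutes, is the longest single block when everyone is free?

Ines in UTC: 08:45-11:40, 12:00-14:35, 15:50-17:35 (subtract 4h to convert from UTC+4).
Dana in UTC: 08:00-10:50, 10:55-16:25 (subtract 5h to convert from UTC+5).
Clara in UTC: 08:00-09:45, 10:25-12:25, 13:30-16:20 (subtract 4h to convert from UTC+4).
Jonas in UTC: 08:00-10:15, 11:55-15:25 (add 8h to convert from UTC-8).
Sven in UTC: 08:00-10:05, 11:45-14:55 (subtract 4h to convert from UTC+4).
Rina in UTC: 08:25-16:55, 17:15-18:00 (add 8h to convert from UTC-8).
Ines ∩ Dana: 08:45-10:50, 10:55-11:40, 12:00-14:35, 15:50-16:25.
Ines ∩ Dana ∩ Clara: 08:45-09:45, 10:25-10:50, 10:55-11:40, 12:00-12:25, 13:30-14:35, 15:50-16:20.
Ines ∩ Dana ∩ Clara ∩ Jonas: 08:45-09:45, 12:00-12:25, 13:30-14:35.
Ines ∩ Dana ∩ Clara ∩ Jonas ∩ Sven: 08:45-09:45, 12:00-12:25, 13:30-14:35.
Ines ∩ Dana ∩ Clara ∩ Jonas ∩ Sven ∩ Rina: 08:45-09:45, 12:00-12:25, 13:30-14:35.
So the common availability across everyone is 08:45-09:45, 12:00-12:25, 13:30-14:35.
The longest is 13:30-14:35 at 65 minutes.

65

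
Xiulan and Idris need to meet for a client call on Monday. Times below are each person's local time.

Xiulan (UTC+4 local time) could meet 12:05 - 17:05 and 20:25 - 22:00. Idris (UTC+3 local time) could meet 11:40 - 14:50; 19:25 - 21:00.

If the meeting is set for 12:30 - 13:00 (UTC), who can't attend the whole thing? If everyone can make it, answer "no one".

Xiulan in UTC: 08:05-13:05, 16:25-18:00 (subtract 4h to convert from UTC+4).
Idris in UTC: 08:40-11:50, 16:25-18:00 (subtract 3h to convert from UTC+3).
Xiulan: free for 12:30-13:00. Idris: not fully free for 12:30-13:00.

Idris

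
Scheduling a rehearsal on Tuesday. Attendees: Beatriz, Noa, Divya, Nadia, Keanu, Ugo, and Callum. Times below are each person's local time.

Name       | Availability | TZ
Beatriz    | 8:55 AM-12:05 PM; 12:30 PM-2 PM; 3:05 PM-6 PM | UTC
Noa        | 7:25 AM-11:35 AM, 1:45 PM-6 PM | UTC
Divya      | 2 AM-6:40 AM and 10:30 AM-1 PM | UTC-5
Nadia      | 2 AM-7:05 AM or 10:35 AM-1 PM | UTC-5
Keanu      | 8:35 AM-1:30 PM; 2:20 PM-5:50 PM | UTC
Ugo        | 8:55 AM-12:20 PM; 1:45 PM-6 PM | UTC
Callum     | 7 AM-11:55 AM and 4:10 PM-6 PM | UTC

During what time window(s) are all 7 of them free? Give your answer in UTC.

08:55-11:35, 16:10-17:50

Beatriz in UTC: 08:55-12:05, 12:30-14:00, 15:05-18:00.
Noa in UTC: 07:25-11:35, 13:45-18:00.
Divya in UTC: 07:00-11:40, 15:30-18:00 (add 5h to convert from UTC-5).
Nadia in UTC: 07:00-12:05, 15:35-18:00 (add 5h to convert from UTC-5).
Keanu in UTC: 08:35-13:30, 14:20-17:50.
Ugo in UTC: 08:55-12:20, 13:45-18:00.
Callum in UTC: 07:00-11:55, 16:10-18:00.
Beatriz ∩ Noa: 08:55-11:35, 13:45-14:00, 15:05-18:00.
Beatriz ∩ Noa ∩ Divya: 08:55-11:35, 15:30-18:00.
Beatriz ∩ Noa ∩ Divya ∩ Nadia: 08:55-11:35, 15:35-18:00.
Beatriz ∩ Noa ∩ Divya ∩ Nadia ∩ Keanu: 08:55-11:35, 15:35-17:50.
Beatriz ∩ Noa ∩ Divya ∩ Nadia ∩ Keanu ∩ Ugo: 08:55-11:35, 15:35-17:50.
Beatriz ∩ Noa ∩ Divya ∩ Nadia ∩ Keanu ∩ Ugo ∩ Callum: 08:55-11:35, 16:10-17:50.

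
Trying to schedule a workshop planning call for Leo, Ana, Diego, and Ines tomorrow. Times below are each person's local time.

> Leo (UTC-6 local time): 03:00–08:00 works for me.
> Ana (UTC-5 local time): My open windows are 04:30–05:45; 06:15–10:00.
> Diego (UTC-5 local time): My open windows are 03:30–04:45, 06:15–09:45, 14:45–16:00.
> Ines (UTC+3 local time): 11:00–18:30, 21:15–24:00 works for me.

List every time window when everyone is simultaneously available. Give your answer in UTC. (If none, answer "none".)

Leo in UTC: 09:00-14:00 (add 6h to convert from UTC-6).
Ana in UTC: 09:30-10:45, 11:15-15:00 (add 5h to convert from UTC-5).
Diego in UTC: 08:30-09:45, 11:15-14:45, 19:45-21:00 (add 5h to convert from UTC-5).
Ines in UTC: 08:00-15:30, 18:15-21:00 (subtract 3h to convert from UTC+3).
Leo ∩ Ana: 09:30-10:45, 11:15-14:00.
Leo ∩ Ana ∩ Diego: 09:30-09:45, 11:15-14:00.
Leo ∩ Ana ∩ Diego ∩ Ines: 09:30-09:45, 11:15-14:00.

09:30-09:45, 11:15-14:00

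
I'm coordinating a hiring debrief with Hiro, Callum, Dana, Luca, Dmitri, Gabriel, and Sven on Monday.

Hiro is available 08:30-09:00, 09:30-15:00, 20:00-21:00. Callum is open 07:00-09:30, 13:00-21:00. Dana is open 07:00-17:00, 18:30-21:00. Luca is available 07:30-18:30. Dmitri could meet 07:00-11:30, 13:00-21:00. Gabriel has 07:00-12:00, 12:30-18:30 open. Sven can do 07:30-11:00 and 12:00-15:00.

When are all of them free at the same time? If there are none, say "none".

08:30-09:00, 13:00-15:00

Hiro ∩ Callum: 08:30-09:00, 13:00-15:00, 20:00-21:00.
Hiro ∩ Callum ∩ Dana: 08:30-09:00, 13:00-15:00, 20:00-21:00.
Hiro ∩ Callum ∩ Dana ∩ Luca: 08:30-09:00, 13:00-15:00.
Hiro ∩ Callum ∩ Dana ∩ Luca ∩ Dmitri: 08:30-09:00, 13:00-15:00.
Hiro ∩ Callum ∩ Dana ∩ Luca ∩ Dmitri ∩ Gabriel: 08:30-09:00, 13:00-15:00.
Hiro ∩ Callum ∩ Dana ∩ Luca ∩ Dmitri ∩ Gabriel ∩ Sven: 08:30-09:00, 13:00-15:00.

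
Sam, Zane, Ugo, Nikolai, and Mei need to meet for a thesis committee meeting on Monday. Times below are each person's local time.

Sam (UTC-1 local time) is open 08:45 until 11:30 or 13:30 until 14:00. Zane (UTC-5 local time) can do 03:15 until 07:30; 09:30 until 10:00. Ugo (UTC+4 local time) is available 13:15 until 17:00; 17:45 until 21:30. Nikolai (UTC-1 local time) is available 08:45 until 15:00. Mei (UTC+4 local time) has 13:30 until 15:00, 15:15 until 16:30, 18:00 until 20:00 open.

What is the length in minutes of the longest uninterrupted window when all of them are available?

75

Sam in UTC: 09:45-12:30, 14:30-15:00 (add 1h to convert from UTC-1).
Zane in UTC: 08:15-12:30, 14:30-15:00 (add 5h to convert from UTC-5).
Ugo in UTC: 09:15-13:00, 13:45-17:30 (subtract 4h to convert from UTC+4).
Nikolai in UTC: 09:45-16:00 (add 1h to convert from UTC-1).
Mei in UTC: 09:30-11:00, 11:15-12:30, 14:00-16:00 (subtract 4h to convert from UTC+4).
Sam ∩ Zane: 09:45-12:30, 14:30-15:00.
Sam ∩ Zane ∩ Ugo: 09:45-12:30, 14:30-15:00.
Sam ∩ Zane ∩ Ugo ∩ Nikolai: 09:45-12:30, 14:30-15:00.
Sam ∩ Zane ∩ Ugo ∩ Nikolai ∩ Mei: 09:45-11:00, 11:15-12:30, 14:30-15:00.
The longest is 09:45-11:00 at 75 minutes.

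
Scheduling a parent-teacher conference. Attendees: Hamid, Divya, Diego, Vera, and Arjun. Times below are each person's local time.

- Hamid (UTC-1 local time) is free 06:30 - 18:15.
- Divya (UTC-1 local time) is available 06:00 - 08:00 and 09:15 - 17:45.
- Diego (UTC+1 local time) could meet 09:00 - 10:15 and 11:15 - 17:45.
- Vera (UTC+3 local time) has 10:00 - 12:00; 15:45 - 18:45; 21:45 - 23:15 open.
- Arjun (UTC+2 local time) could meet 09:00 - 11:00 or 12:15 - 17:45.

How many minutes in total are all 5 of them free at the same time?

240

Hamid in UTC: 07:30-19:15 (add 1h to convert from UTC-1).
Divya in UTC: 07:00-09:00, 10:15-18:45 (add 1h to convert from UTC-1).
Diego in UTC: 08:00-09:15, 10:15-16:45 (subtract 1h to convert from UTC+1).
Vera in UTC: 07:00-09:00, 12:45-15:45, 18:45-20:15 (subtract 3h to convert from UTC+3).
Arjun in UTC: 07:00-09:00, 10:15-15:45 (subtract 2h to convert from UTC+2).
Hamid ∩ Divya: 07:30-09:00, 10:15-18:45.
Hamid ∩ Divya ∩ Diego: 08:00-09:00, 10:15-16:45.
Hamid ∩ Divya ∩ Diego ∩ Vera: 08:00-09:00, 12:45-15:45.
Hamid ∩ Divya ∩ Diego ∩ Vera ∩ Arjun: 08:00-09:00, 12:45-15:45.
So the common availability across everyone is 08:00-09:00, 12:45-15:45.
Summing the common windows: 60 + 180 = 240 minutes.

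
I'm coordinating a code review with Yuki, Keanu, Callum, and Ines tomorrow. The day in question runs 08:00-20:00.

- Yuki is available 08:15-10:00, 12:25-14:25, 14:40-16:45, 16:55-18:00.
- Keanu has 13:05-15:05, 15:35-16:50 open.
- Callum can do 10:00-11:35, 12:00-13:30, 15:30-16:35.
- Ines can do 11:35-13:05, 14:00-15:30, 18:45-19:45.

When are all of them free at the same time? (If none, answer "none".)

Yuki ∩ Keanu: 13:05-14:25, 14:40-15:05, 15:35-16:45.
Yuki ∩ Keanu ∩ Callum: 13:05-13:30, 15:35-16:35.
Yuki ∩ Keanu ∩ Callum ∩ Ines: ∅.
There is no time when everyone is free.

none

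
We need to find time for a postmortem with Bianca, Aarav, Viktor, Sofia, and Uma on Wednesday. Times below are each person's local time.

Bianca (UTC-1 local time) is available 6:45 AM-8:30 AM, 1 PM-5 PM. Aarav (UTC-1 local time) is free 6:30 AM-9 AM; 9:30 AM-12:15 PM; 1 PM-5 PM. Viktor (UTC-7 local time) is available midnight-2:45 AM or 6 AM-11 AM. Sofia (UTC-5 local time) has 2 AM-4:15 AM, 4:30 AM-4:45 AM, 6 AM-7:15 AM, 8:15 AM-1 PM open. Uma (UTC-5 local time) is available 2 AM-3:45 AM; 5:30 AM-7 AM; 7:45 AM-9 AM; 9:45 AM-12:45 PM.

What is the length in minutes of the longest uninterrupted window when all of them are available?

Bianca in UTC: 07:45-09:30, 14:00-18:00 (add 1h to convert from UTC-1).
Aarav in UTC: 07:30-10:00, 10:30-13:15, 14:00-18:00 (add 1h to convert from UTC-1).
Viktor in UTC: 07:00-09:45, 13:00-18:00 (add 7h to convert from UTC-7).
Sofia in UTC: 07:00-09:15, 09:30-09:45, 11:00-12:15, 13:15-18:00 (add 5h to convert from UTC-5).
Uma in UTC: 07:00-08:45, 10:30-12:00, 12:45-14:00, 14:45-17:45 (add 5h to convert from UTC-5).
Bianca ∩ Aarav: 07:45-09:30, 14:00-18:00.
Bianca ∩ Aarav ∩ Viktor: 07:45-09:30, 14:00-18:00.
Bianca ∩ Aarav ∩ Viktor ∩ Sofia: 07:45-09:15, 14:00-18:00.
Bianca ∩ Aarav ∩ Viktor ∩ Sofia ∩ Uma: 07:45-08:45, 14:45-17:45.
So the common availability across everyone is 07:45-08:45, 14:45-17:45.
The longest is 14:45-17:45 at 180 minutes.

180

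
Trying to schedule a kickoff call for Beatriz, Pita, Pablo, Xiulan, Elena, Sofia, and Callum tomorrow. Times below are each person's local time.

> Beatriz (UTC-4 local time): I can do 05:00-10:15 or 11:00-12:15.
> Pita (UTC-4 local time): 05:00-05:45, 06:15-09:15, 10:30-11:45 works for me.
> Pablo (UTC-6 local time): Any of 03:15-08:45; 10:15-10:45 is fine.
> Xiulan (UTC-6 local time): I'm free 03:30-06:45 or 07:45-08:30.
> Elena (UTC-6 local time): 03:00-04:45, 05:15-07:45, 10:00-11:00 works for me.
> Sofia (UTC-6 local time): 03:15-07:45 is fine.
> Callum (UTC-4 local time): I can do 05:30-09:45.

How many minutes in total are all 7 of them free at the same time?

135

Beatriz in UTC: 09:00-14:15, 15:00-16:15 (add 4h to convert from UTC-4).
Pita in UTC: 09:00-09:45, 10:15-13:15, 14:30-15:45 (add 4h to convert from UTC-4).
Pablo in UTC: 09:15-14:45, 16:15-16:45 (add 6h to convert from UTC-6).
Xiulan in UTC: 09:30-12:45, 13:45-14:30 (add 6h to convert from UTC-6).
Elena in UTC: 09:00-10:45, 11:15-13:45, 16:00-17:00 (add 6h to convert from UTC-6).
Sofia in UTC: 09:15-13:45 (add 6h to convert from UTC-6).
Callum in UTC: 09:30-13:45 (add 4h to convert from UTC-4).
Beatriz ∩ Pita: 09:00-09:45, 10:15-13:15, 15:00-15:45.
Beatriz ∩ Pita ∩ Pablo: 09:15-09:45, 10:15-13:15.
Beatriz ∩ Pita ∩ Pablo ∩ Xiulan: 09:30-09:45, 10:15-12:45.
Beatriz ∩ Pita ∩ Pablo ∩ Xiulan ∩ Elena: 09:30-09:45, 10:15-10:45, 11:15-12:45.
Beatriz ∩ Pita ∩ Pablo ∩ Xiulan ∩ Elena ∩ Sofia: 09:30-09:45, 10:15-10:45, 11:15-12:45.
Beatriz ∩ Pita ∩ Pablo ∩ Xiulan ∩ Elena ∩ Sofia ∩ Callum: 09:30-09:45, 10:15-10:45, 11:15-12:45.
Summing the common windows: 15 + 30 + 90 = 135 minutes.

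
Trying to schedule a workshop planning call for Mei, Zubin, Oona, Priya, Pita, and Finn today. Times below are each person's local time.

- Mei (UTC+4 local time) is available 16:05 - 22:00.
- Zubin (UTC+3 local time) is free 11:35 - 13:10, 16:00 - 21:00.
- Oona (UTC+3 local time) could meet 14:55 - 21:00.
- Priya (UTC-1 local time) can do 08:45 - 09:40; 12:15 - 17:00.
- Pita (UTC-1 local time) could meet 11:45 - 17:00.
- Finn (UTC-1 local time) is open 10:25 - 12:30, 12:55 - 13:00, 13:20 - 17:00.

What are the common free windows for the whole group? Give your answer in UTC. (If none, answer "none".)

13:15-13:30, 13:55-14:00, 14:20-18:00

Mei in UTC: 12:05-18:00 (subtract 4h to convert from UTC+4).
Zubin in UTC: 08:35-10:10, 13:00-18:00 (subtract 3h to convert from UTC+3).
Oona in UTC: 11:55-18:00 (subtract 3h to convert from UTC+3).
Priya in UTC: 09:45-10:40, 13:15-18:00 (add 1h to convert from UTC-1).
Pita in UTC: 12:45-18:00 (add 1h to convert from UTC-1).
Finn in UTC: 11:25-13:30, 13:55-14:00, 14:20-18:00 (add 1h to convert from UTC-1).
Mei ∩ Zubin: 13:00-18:00.
Mei ∩ Zubin ∩ Oona: 13:00-18:00.
Mei ∩ Zubin ∩ Oona ∩ Priya: 13:15-18:00.
Mei ∩ Zubin ∩ Oona ∩ Priya ∩ Pita: 13:15-18:00.
Mei ∩ Zubin ∩ Oona ∩ Priya ∩ Pita ∩ Finn: 13:15-13:30, 13:55-14:00, 14:20-18:00.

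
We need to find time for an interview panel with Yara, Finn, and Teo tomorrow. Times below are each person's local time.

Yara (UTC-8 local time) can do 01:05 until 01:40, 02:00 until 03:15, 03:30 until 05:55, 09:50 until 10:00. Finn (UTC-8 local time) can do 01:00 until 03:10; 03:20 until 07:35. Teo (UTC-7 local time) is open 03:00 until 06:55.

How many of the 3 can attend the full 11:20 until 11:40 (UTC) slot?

Yara in UTC: 09:05-09:40, 10:00-11:15, 11:30-13:55, 17:50-18:00 (add 8h to convert from UTC-8).
Finn in UTC: 09:00-11:10, 11:20-15:35 (add 8h to convert from UTC-8).
Teo in UTC: 10:00-13:55 (add 7h to convert from UTC-7).
Finn and Teo can make the full 11:20-11:40 slot — that's 2.

2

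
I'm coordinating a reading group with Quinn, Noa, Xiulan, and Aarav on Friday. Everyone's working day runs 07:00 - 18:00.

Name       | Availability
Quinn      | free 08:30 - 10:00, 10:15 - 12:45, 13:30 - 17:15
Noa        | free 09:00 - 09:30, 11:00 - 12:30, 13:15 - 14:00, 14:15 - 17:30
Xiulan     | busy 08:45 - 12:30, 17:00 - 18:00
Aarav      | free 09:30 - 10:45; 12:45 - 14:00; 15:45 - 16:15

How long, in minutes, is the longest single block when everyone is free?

Quinn free: 08:30-10:00, 10:15-12:45, 13:30-17:15.
Noa free: 09:00-09:30, 11:00-12:30, 13:15-14:00, 14:15-17:30.
Xiulan free: 07:00-08:45, 12:30-17:00 (invert busy blocks within the working day).
Aarav free: 09:30-10:45, 12:45-14:00, 15:45-16:15.
Quinn ∩ Noa: 09:00-09:30, 11:00-12:30, 13:30-14:00, 14:15-17:15.
Quinn ∩ Noa ∩ Xiulan: 13:30-14:00, 14:15-17:00.
Quinn ∩ Noa ∩ Xiulan ∩ Aarav: 13:30-14:00, 15:45-16:15.
So the common availability across everyone is 13:30-14:00, 15:45-16:15.
The longest is 13:30-14:00 at 30 minutes.

30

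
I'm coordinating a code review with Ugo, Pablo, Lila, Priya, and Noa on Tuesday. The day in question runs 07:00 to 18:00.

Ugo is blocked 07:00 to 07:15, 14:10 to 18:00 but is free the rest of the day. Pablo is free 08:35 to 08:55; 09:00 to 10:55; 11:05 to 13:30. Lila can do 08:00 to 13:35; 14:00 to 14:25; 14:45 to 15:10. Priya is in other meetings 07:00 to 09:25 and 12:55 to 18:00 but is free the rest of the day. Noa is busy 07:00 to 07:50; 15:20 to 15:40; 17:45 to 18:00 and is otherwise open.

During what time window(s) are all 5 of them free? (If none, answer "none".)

Ugo free: 07:15-14:10 (invert busy blocks within the working day).
Pablo free: 08:35-08:55, 09:00-10:55, 11:05-13:30.
Lila free: 08:00-13:35, 14:00-14:25, 14:45-15:10.
Priya free: 09:25-12:55 (invert busy blocks within the working day).
Noa free: 07:50-15:20, 15:40-17:45 (invert busy blocks within the working day).
Ugo ∩ Pablo: 08:35-08:55, 09:00-10:55, 11:05-13:30.
Ugo ∩ Pablo ∩ Lila: 08:35-08:55, 09:00-10:55, 11:05-13:30.
Ugo ∩ Pablo ∩ Lila ∩ Priya: 09:25-10:55, 11:05-12:55.
Ugo ∩ Pablo ∩ Lila ∩ Priya ∩ Noa: 09:25-10:55, 11:05-12:55.
Those are the intersection windows.

09:25-10:55, 11:05-12:55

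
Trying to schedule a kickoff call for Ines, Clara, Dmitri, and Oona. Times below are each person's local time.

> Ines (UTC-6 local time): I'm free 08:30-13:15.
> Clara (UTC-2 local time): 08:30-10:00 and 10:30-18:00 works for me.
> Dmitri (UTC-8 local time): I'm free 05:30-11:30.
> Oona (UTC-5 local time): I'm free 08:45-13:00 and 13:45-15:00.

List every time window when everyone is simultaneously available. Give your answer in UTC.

14:30-18:00, 18:45-19:15

Ines in UTC: 14:30-19:15 (add 6h to convert from UTC-6).
Clara in UTC: 10:30-12:00, 12:30-20:00 (add 2h to convert from UTC-2).
Dmitri in UTC: 13:30-19:30 (add 8h to convert from UTC-8).
Oona in UTC: 13:45-18:00, 18:45-20:00 (add 5h to convert from UTC-5).
Ines ∩ Clara: 14:30-19:15.
Ines ∩ Clara ∩ Dmitri: 14:30-19:15.
Ines ∩ Clara ∩ Dmitri ∩ Oona: 14:30-18:00, 18:45-19:15.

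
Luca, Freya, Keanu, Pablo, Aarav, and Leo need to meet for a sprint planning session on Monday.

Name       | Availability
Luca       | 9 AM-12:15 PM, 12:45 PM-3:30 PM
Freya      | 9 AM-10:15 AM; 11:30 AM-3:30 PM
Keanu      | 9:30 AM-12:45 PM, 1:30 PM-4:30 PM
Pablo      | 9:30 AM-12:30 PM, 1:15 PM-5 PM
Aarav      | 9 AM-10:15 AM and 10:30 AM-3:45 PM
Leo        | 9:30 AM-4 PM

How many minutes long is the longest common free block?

120

Luca ∩ Freya: 09:00-10:15, 11:30-12:15, 12:45-15:30.
Luca ∩ Freya ∩ Keanu: 09:30-10:15, 11:30-12:15, 13:30-15:30.
Luca ∩ Freya ∩ Keanu ∩ Pablo: 09:30-10:15, 11:30-12:15, 13:30-15:30.
Luca ∩ Freya ∩ Keanu ∩ Pablo ∩ Aarav: 09:30-10:15, 11:30-12:15, 13:30-15:30.
Luca ∩ Freya ∩ Keanu ∩ Pablo ∩ Aarav ∩ Leo: 09:30-10:15, 11:30-12:15, 13:30-15:30.
So the common availability across everyone is 09:30-10:15, 11:30-12:15, 13:30-15:30.
The longest is 13:30-15:30 at 120 minutes.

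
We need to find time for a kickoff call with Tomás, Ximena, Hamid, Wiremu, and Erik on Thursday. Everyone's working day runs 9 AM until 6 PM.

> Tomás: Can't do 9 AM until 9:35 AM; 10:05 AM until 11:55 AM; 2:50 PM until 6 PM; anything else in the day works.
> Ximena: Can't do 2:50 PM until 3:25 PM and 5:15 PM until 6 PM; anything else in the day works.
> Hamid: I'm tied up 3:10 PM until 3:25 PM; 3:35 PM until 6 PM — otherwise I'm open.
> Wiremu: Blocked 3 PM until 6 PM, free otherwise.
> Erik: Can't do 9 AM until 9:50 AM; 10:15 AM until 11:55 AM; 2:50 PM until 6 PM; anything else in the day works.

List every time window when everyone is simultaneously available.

09:50-10:05, 11:55-14:50

Tomás free: 09:35-10:05, 11:55-14:50 (invert busy blocks within the working day).
Ximena free: 09:00-14:50, 15:25-17:15 (invert busy blocks within the working day).
Hamid free: 09:00-15:10, 15:25-15:35 (invert busy blocks within the working day).
Wiremu free: 09:00-15:00 (invert busy blocks within the working day).
Erik free: 09:50-10:15, 11:55-14:50 (invert busy blocks within the working day).
Tomás ∩ Ximena: 09:35-10:05, 11:55-14:50.
Tomás ∩ Ximena ∩ Hamid: 09:35-10:05, 11:55-14:50.
Tomás ∩ Ximena ∩ Hamid ∩ Wiremu: 09:35-10:05, 11:55-14:50.
Tomás ∩ Ximena ∩ Hamid ∩ Wiremu ∩ Erik: 09:50-10:05, 11:55-14:50.
Those are the intersection windows.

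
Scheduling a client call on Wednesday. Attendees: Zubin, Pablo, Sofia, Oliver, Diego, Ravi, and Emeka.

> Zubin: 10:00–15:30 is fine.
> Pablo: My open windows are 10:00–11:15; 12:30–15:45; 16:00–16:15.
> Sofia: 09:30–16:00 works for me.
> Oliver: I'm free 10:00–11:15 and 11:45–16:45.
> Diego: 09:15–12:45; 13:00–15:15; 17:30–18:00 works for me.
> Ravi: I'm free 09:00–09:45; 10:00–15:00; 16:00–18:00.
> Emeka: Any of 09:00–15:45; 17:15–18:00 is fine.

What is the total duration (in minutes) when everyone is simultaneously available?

210

Zubin ∩ Pablo: 10:00-11:15, 12:30-15:30.
Zubin ∩ Pablo ∩ Sofia: 10:00-11:15, 12:30-15:30.
Zubin ∩ Pablo ∩ Sofia ∩ Oliver: 10:00-11:15, 12:30-15:30.
Zubin ∩ Pablo ∩ Sofia ∩ Oliver ∩ Diego: 10:00-11:15, 12:30-12:45, 13:00-15:15.
Zubin ∩ Pablo ∩ Sofia ∩ Oliver ∩ Diego ∩ Ravi: 10:00-11:15, 12:30-12:45, 13:00-15:00.
Zubin ∩ Pablo ∩ Sofia ∩ Oliver ∩ Diego ∩ Ravi ∩ Emeka: 10:00-11:15, 12:30-12:45, 13:00-15:00.
Summing the common windows: 75 + 15 + 120 = 210 minutes.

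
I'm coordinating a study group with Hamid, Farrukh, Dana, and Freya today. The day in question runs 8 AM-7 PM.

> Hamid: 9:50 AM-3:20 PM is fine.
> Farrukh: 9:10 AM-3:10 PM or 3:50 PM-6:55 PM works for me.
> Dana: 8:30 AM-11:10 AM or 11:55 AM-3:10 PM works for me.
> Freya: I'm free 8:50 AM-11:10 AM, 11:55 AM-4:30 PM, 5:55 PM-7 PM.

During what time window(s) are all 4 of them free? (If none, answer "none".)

Hamid ∩ Farrukh: 09:50-15:10.
Hamid ∩ Farrukh ∩ Dana: 09:50-11:10, 11:55-15:10.
Hamid ∩ Farrukh ∩ Dana ∩ Freya: 09:50-11:10, 11:55-15:10.

09:50-11:10, 11:55-15:10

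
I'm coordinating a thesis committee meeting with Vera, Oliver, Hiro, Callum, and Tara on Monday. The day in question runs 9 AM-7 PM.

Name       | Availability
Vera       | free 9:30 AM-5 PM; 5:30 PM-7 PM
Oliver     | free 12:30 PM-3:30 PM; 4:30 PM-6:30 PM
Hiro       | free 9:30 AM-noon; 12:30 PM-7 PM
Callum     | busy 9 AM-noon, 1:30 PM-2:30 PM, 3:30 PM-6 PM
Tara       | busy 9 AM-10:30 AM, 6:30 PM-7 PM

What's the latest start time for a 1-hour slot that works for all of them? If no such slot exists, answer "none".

14:30

Vera free: 09:30-17:00, 17:30-19:00.
Oliver free: 12:30-15:30, 16:30-18:30.
Hiro free: 09:30-12:00, 12:30-19:00.
Callum free: 12:00-13:30, 14:30-15:30, 18:00-19:00 (invert busy blocks within the working day).
Tara free: 10:30-18:30 (invert busy blocks within the working day).
Vera ∩ Oliver: 12:30-15:30, 16:30-17:00, 17:30-18:30.
Vera ∩ Oliver ∩ Hiro: 12:30-15:30, 16:30-17:00, 17:30-18:30.
Vera ∩ Oliver ∩ Hiro ∩ Callum: 12:30-13:30, 14:30-15:30, 18:00-18:30.
Vera ∩ Oliver ∩ Hiro ∩ Callum ∩ Tara: 12:30-13:30, 14:30-15:30, 18:00-18:30.
The last common window of at least 60 minutes is 14:30-15:30; a 60-minute meeting can start as late as 14:30 and still end by 15:30.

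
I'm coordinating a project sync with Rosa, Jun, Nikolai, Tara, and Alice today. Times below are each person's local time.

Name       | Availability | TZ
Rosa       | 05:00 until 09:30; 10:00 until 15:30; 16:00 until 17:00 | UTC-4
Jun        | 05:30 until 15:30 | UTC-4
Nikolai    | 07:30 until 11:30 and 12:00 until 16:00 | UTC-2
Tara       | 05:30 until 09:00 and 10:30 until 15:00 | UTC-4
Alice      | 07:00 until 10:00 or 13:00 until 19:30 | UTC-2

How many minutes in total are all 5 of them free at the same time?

Rosa in UTC: 09:00-13:30, 14:00-19:30, 20:00-21:00 (add 4h to convert from UTC-4).
Jun in UTC: 09:30-19:30 (add 4h to convert from UTC-4).
Nikolai in UTC: 09:30-13:30, 14:00-18:00 (add 2h to convert from UTC-2).
Tara in UTC: 09:30-13:00, 14:30-19:00 (add 4h to convert from UTC-4).
Alice in UTC: 09:00-12:00, 15:00-21:30 (add 2h to convert from UTC-2).
Rosa ∩ Jun: 09:30-13:30, 14:00-19:30.
Rosa ∩ Jun ∩ Nikolai: 09:30-13:30, 14:00-18:00.
Rosa ∩ Jun ∩ Nikolai ∩ Tara: 09:30-13:00, 14:30-18:00.
Rosa ∩ Jun ∩ Nikolai ∩ Tara ∩ Alice: 09:30-12:00, 15:00-18:00.
Those are the intersection windows.
Summing the common windows: 150 + 180 = 330 minutes.

330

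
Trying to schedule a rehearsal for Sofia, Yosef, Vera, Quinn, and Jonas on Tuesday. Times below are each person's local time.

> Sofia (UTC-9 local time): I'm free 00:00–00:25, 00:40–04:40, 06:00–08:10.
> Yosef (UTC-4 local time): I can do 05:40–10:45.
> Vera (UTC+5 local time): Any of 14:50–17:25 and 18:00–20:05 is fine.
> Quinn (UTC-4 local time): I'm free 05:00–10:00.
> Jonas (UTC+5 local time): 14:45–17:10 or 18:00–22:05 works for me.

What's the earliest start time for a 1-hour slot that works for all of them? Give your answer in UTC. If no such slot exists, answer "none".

09:50

Sofia in UTC: 09:00-09:25, 09:40-13:40, 15:00-17:10 (add 9h to convert from UTC-9).
Yosef in UTC: 09:40-14:45 (add 4h to convert from UTC-4).
Vera in UTC: 09:50-12:25, 13:00-15:05 (subtract 5h to convert from UTC+5).
Quinn in UTC: 09:00-14:00 (add 4h to convert from UTC-4).
Jonas in UTC: 09:45-12:10, 13:00-17:05 (subtract 5h to convert from UTC+5).
Sofia ∩ Yosef: 09:40-13:40.
Sofia ∩ Yosef ∩ Vera: 09:50-12:25, 13:00-13:40.
Sofia ∩ Yosef ∩ Vera ∩ Quinn: 09:50-12:25, 13:00-13:40.
Sofia ∩ Yosef ∩ Vera ∩ Quinn ∩ Jonas: 09:50-12:10, 13:00-13:40.
The first common window of at least 60 minutes is 09:50-12:10, so the earliest start is 09:50.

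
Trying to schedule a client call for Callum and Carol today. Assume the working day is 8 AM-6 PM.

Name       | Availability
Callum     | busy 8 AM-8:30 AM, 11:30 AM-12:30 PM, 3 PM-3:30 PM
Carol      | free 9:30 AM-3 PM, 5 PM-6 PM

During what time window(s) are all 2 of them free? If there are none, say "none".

09:30-11:30, 12:30-15:00, 17:00-18:00

Callum free: 08:30-11:30, 12:30-15:00, 15:30-18:00 (invert busy blocks within the working day).
Carol free: 09:30-15:00, 17:00-18:00.
Callum ∩ Carol: 09:30-11:30, 12:30-15:00, 17:00-18:00.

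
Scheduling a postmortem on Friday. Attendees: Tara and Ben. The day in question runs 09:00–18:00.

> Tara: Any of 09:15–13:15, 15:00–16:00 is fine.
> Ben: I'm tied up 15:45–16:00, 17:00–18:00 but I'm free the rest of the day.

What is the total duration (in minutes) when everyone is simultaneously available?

Tara free: 09:15-13:15, 15:00-16:00.
Ben free: 09:00-15:45, 16:00-17:00 (invert busy blocks within the working day).
Tara ∩ Ben: 09:15-13:15, 15:00-15:45.
Summing the common windows: 240 + 45 = 285 minutes.

285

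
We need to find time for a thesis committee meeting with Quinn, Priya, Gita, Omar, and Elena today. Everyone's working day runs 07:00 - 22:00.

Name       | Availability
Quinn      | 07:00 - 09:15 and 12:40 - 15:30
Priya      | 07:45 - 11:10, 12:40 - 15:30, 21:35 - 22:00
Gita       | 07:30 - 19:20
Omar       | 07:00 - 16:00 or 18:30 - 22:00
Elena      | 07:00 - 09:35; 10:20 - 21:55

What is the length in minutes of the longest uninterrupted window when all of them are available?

170

Quinn ∩ Priya: 07:45-09:15, 12:40-15:30.
Quinn ∩ Priya ∩ Gita: 07:45-09:15, 12:40-15:30.
Quinn ∩ Priya ∩ Gita ∩ Omar: 07:45-09:15, 12:40-15:30.
Quinn ∩ Priya ∩ Gita ∩ Omar ∩ Elena: 07:45-09:15, 12:40-15:30.
The longest is 12:40-15:30 at 170 minutes.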